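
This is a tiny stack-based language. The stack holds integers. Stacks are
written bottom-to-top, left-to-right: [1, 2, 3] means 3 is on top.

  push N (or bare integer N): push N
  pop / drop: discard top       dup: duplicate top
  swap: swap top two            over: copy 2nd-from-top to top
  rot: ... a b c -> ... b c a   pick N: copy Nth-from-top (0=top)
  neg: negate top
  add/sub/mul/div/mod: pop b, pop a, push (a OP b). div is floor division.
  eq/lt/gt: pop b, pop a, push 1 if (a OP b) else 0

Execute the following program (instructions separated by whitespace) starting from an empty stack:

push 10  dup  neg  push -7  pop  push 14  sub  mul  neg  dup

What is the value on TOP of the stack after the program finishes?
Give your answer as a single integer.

Answer: 240

Derivation:
After 'push 10': [10]
After 'dup': [10, 10]
After 'neg': [10, -10]
After 'push -7': [10, -10, -7]
After 'pop': [10, -10]
After 'push 14': [10, -10, 14]
After 'sub': [10, -24]
After 'mul': [-240]
After 'neg': [240]
After 'dup': [240, 240]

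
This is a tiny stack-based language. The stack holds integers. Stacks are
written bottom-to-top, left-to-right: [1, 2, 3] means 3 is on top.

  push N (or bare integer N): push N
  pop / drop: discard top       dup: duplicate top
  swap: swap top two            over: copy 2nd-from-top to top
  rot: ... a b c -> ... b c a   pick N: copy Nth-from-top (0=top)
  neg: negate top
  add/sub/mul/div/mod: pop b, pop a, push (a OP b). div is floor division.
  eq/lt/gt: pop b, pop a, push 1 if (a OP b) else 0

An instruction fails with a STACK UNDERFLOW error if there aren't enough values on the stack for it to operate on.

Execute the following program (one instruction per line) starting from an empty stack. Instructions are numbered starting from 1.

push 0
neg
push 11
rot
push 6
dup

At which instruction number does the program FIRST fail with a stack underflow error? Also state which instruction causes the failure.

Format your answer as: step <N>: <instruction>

Step 1 ('push 0'): stack = [0], depth = 1
Step 2 ('neg'): stack = [0], depth = 1
Step 3 ('push 11'): stack = [0, 11], depth = 2
Step 4 ('rot'): needs 3 value(s) but depth is 2 — STACK UNDERFLOW

Answer: step 4: rot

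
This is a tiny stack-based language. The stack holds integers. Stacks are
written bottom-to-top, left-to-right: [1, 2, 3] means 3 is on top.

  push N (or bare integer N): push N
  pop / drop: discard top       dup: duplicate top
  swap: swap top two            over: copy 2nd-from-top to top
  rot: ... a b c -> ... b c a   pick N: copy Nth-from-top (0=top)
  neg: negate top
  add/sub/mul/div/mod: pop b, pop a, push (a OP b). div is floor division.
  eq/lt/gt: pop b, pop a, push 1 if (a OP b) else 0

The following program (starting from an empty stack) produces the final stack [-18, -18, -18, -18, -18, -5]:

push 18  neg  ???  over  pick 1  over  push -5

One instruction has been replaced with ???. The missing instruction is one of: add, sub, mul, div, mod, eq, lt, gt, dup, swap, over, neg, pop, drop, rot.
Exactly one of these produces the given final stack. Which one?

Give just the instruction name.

Stack before ???: [-18]
Stack after ???:  [-18, -18]
The instruction that transforms [-18] -> [-18, -18] is: dup

Answer: dup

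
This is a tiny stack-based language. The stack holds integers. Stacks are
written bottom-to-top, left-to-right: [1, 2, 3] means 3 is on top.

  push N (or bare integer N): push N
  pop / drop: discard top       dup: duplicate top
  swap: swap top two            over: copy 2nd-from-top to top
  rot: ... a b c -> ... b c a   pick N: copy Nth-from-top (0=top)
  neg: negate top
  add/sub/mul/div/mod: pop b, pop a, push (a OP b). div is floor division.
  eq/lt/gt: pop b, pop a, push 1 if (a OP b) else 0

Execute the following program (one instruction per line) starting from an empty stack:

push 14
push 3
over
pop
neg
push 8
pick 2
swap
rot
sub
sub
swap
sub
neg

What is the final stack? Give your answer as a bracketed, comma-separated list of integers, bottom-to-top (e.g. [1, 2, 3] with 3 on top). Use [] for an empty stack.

After 'push 14': [14]
After 'push 3': [14, 3]
After 'over': [14, 3, 14]
After 'pop': [14, 3]
After 'neg': [14, -3]
After 'push 8': [14, -3, 8]
After 'pick 2': [14, -3, 8, 14]
After 'swap': [14, -3, 14, 8]
After 'rot': [14, 14, 8, -3]
After 'sub': [14, 14, 11]
After 'sub': [14, 3]
After 'swap': [3, 14]
After 'sub': [-11]
After 'neg': [11]

Answer: [11]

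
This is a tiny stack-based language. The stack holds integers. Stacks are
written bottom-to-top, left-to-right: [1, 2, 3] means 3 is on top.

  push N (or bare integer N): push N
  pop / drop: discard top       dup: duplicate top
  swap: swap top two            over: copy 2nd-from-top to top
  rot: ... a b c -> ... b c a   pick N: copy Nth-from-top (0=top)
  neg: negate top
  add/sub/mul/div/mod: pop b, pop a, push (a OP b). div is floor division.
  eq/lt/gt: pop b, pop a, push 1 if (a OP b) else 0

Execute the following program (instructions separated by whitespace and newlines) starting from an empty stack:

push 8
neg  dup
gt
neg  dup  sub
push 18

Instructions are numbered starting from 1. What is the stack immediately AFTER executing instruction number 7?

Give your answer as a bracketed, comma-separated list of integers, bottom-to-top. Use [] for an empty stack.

Step 1 ('push 8'): [8]
Step 2 ('neg'): [-8]
Step 3 ('dup'): [-8, -8]
Step 4 ('gt'): [0]
Step 5 ('neg'): [0]
Step 6 ('dup'): [0, 0]
Step 7 ('sub'): [0]

Answer: [0]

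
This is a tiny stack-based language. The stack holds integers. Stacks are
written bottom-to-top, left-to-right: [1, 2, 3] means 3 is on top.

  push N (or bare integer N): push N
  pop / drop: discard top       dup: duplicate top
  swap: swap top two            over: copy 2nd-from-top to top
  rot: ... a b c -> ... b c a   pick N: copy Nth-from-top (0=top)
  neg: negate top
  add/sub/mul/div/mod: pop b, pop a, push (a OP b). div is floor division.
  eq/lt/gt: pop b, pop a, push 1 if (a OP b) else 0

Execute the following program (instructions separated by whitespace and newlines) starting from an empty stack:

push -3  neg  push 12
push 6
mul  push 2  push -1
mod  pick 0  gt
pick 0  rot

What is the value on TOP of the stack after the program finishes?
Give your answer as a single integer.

Answer: 72

Derivation:
After 'push -3': [-3]
After 'neg': [3]
After 'push 12': [3, 12]
After 'push 6': [3, 12, 6]
After 'mul': [3, 72]
After 'push 2': [3, 72, 2]
After 'push -1': [3, 72, 2, -1]
After 'mod': [3, 72, 0]
After 'pick 0': [3, 72, 0, 0]
After 'gt': [3, 72, 0]
After 'pick 0': [3, 72, 0, 0]
After 'rot': [3, 0, 0, 72]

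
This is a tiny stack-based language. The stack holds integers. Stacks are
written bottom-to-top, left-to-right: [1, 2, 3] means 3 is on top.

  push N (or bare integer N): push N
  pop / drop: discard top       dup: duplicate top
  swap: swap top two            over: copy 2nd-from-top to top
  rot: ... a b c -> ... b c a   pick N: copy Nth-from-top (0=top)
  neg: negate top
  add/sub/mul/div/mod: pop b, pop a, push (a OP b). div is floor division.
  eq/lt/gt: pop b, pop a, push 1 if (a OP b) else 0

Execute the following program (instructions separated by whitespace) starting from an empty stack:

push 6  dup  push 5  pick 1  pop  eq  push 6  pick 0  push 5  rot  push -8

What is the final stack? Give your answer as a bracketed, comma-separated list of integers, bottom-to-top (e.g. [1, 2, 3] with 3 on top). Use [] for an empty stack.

After 'push 6': [6]
After 'dup': [6, 6]
After 'push 5': [6, 6, 5]
After 'pick 1': [6, 6, 5, 6]
After 'pop': [6, 6, 5]
After 'eq': [6, 0]
After 'push 6': [6, 0, 6]
After 'pick 0': [6, 0, 6, 6]
After 'push 5': [6, 0, 6, 6, 5]
After 'rot': [6, 0, 6, 5, 6]
After 'push -8': [6, 0, 6, 5, 6, -8]

Answer: [6, 0, 6, 5, 6, -8]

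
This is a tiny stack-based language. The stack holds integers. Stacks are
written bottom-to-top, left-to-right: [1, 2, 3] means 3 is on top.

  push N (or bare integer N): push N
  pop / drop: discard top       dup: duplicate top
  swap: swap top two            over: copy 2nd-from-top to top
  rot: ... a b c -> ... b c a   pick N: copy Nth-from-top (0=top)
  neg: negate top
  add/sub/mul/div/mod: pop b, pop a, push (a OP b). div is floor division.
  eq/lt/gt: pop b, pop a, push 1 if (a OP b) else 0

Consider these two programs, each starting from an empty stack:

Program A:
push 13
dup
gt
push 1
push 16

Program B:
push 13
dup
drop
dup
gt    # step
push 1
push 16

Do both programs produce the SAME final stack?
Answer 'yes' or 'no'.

Answer: yes

Derivation:
Program A trace:
  After 'push 13': [13]
  After 'dup': [13, 13]
  After 'gt': [0]
  After 'push 1': [0, 1]
  After 'push 16': [0, 1, 16]
Program A final stack: [0, 1, 16]

Program B trace:
  After 'push 13': [13]
  After 'dup': [13, 13]
  After 'drop': [13]
  After 'dup': [13, 13]
  After 'gt': [0]
  After 'push 1': [0, 1]
  After 'push 16': [0, 1, 16]
Program B final stack: [0, 1, 16]
Same: yes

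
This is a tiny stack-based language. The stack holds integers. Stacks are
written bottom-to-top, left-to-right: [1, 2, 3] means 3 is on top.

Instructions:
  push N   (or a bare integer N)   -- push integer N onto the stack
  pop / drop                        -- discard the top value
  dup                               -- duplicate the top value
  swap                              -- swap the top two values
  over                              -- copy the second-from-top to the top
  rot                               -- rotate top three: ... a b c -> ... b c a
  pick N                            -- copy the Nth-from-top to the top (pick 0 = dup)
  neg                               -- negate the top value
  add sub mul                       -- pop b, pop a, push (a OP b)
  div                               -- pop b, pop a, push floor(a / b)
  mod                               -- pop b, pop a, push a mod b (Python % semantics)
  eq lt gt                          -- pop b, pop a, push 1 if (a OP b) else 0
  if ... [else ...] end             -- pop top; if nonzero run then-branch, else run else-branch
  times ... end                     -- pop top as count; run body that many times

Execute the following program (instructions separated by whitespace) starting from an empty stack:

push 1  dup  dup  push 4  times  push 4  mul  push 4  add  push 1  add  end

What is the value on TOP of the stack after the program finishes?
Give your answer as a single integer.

After 'push 1': [1]
After 'dup': [1, 1]
After 'dup': [1, 1, 1]
After 'push 4': [1, 1, 1, 4]
After 'times': [1, 1, 1]
After 'push 4': [1, 1, 1, 4]
After 'mul': [1, 1, 4]
After 'push 4': [1, 1, 4, 4]
After 'add': [1, 1, 8]
After 'push 1': [1, 1, 8, 1]
  ...
After 'push 4': [1, 1, 164, 4]
After 'add': [1, 1, 168]
After 'push 1': [1, 1, 168, 1]
After 'add': [1, 1, 169]
After 'push 4': [1, 1, 169, 4]
After 'mul': [1, 1, 676]
After 'push 4': [1, 1, 676, 4]
After 'add': [1, 1, 680]
After 'push 1': [1, 1, 680, 1]
After 'add': [1, 1, 681]

Answer: 681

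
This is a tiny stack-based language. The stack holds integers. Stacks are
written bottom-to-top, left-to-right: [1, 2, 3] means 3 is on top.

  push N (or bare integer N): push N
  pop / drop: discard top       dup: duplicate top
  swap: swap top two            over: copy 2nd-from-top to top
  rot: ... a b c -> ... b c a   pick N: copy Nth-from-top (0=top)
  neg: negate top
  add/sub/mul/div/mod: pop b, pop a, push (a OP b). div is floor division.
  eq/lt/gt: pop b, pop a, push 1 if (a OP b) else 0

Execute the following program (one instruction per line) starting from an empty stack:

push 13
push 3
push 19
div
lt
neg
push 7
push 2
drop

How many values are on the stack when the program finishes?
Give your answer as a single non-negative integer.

After 'push 13': stack = [13] (depth 1)
After 'push 3': stack = [13, 3] (depth 2)
After 'push 19': stack = [13, 3, 19] (depth 3)
After 'div': stack = [13, 0] (depth 2)
After 'lt': stack = [0] (depth 1)
After 'neg': stack = [0] (depth 1)
After 'push 7': stack = [0, 7] (depth 2)
After 'push 2': stack = [0, 7, 2] (depth 3)
After 'drop': stack = [0, 7] (depth 2)

Answer: 2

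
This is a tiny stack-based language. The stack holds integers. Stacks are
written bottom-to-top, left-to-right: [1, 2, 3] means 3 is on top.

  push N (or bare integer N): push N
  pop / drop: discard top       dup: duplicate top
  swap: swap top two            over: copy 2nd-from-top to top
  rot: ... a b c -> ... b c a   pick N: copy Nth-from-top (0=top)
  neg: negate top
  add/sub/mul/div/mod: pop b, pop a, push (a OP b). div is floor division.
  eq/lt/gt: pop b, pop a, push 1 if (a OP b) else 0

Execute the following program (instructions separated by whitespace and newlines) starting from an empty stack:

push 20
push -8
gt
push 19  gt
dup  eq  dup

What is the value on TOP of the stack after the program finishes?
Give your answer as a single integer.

After 'push 20': [20]
After 'push -8': [20, -8]
After 'gt': [1]
After 'push 19': [1, 19]
After 'gt': [0]
After 'dup': [0, 0]
After 'eq': [1]
After 'dup': [1, 1]

Answer: 1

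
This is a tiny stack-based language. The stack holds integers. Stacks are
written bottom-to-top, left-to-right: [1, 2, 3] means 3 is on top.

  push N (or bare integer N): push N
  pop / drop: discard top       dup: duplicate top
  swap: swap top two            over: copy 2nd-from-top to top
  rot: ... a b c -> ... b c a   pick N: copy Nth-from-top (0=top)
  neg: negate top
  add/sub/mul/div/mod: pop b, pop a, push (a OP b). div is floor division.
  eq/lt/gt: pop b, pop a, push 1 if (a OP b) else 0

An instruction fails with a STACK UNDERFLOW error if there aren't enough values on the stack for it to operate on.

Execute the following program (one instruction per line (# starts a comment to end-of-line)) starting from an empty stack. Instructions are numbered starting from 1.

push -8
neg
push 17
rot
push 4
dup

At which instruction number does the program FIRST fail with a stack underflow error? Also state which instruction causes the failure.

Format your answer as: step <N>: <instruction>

Step 1 ('push -8'): stack = [-8], depth = 1
Step 2 ('neg'): stack = [8], depth = 1
Step 3 ('push 17'): stack = [8, 17], depth = 2
Step 4 ('rot'): needs 3 value(s) but depth is 2 — STACK UNDERFLOW

Answer: step 4: rot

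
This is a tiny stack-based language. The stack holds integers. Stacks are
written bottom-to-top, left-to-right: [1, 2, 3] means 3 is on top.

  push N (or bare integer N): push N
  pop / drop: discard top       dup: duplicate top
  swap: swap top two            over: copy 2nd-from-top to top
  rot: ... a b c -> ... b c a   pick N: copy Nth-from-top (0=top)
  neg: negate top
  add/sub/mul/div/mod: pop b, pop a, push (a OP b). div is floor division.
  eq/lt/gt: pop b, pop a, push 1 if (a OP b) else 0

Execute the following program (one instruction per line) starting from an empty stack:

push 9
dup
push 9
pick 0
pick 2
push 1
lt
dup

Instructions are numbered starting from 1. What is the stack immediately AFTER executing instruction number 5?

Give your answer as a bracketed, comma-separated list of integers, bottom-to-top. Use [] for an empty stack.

Answer: [9, 9, 9, 9, 9]

Derivation:
Step 1 ('push 9'): [9]
Step 2 ('dup'): [9, 9]
Step 3 ('push 9'): [9, 9, 9]
Step 4 ('pick 0'): [9, 9, 9, 9]
Step 5 ('pick 2'): [9, 9, 9, 9, 9]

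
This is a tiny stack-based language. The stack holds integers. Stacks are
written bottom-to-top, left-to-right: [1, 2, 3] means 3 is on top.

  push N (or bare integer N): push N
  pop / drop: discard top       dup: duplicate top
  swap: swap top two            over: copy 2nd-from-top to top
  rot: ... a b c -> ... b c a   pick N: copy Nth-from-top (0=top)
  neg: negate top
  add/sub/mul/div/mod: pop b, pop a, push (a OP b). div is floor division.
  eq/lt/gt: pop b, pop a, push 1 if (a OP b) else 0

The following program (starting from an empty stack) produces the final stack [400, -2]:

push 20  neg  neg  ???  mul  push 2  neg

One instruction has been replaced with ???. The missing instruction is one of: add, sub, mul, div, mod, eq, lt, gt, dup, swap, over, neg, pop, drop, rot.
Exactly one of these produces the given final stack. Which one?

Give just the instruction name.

Stack before ???: [20]
Stack after ???:  [20, 20]
The instruction that transforms [20] -> [20, 20] is: dup

Answer: dup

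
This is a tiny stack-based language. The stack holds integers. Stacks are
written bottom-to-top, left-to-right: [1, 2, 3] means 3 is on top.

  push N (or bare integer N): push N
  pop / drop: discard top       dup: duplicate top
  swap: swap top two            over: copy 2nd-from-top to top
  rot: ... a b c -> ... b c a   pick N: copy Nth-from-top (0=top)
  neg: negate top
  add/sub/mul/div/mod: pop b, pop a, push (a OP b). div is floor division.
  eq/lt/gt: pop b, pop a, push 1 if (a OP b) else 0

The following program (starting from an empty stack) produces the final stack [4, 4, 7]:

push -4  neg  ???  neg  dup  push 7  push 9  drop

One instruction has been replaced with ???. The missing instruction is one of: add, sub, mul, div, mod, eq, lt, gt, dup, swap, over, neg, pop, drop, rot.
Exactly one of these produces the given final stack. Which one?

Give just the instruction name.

Stack before ???: [4]
Stack after ???:  [-4]
The instruction that transforms [4] -> [-4] is: neg

Answer: neg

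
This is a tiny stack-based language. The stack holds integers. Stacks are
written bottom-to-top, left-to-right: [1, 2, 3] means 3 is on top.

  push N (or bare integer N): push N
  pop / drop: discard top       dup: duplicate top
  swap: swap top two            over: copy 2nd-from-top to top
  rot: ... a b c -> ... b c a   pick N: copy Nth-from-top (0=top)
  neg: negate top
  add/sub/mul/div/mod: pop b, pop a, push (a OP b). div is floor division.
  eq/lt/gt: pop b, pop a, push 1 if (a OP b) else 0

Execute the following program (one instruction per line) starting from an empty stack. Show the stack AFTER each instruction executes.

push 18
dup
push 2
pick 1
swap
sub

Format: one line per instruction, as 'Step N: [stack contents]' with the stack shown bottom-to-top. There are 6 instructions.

Step 1: [18]
Step 2: [18, 18]
Step 3: [18, 18, 2]
Step 4: [18, 18, 2, 18]
Step 5: [18, 18, 18, 2]
Step 6: [18, 18, 16]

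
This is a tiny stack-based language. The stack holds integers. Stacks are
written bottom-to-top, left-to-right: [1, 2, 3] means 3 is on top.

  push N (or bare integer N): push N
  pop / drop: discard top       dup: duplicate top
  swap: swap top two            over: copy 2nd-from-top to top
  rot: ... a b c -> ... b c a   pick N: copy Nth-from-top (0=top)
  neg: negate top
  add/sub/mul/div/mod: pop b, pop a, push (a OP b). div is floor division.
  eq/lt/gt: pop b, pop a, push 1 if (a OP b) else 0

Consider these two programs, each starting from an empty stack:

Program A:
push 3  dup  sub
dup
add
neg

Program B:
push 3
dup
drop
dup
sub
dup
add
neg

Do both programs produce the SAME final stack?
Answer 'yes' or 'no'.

Program A trace:
  After 'push 3': [3]
  After 'dup': [3, 3]
  After 'sub': [0]
  After 'dup': [0, 0]
  After 'add': [0]
  After 'neg': [0]
Program A final stack: [0]

Program B trace:
  After 'push 3': [3]
  After 'dup': [3, 3]
  After 'drop': [3]
  After 'dup': [3, 3]
  After 'sub': [0]
  After 'dup': [0, 0]
  After 'add': [0]
  After 'neg': [0]
Program B final stack: [0]
Same: yes

Answer: yes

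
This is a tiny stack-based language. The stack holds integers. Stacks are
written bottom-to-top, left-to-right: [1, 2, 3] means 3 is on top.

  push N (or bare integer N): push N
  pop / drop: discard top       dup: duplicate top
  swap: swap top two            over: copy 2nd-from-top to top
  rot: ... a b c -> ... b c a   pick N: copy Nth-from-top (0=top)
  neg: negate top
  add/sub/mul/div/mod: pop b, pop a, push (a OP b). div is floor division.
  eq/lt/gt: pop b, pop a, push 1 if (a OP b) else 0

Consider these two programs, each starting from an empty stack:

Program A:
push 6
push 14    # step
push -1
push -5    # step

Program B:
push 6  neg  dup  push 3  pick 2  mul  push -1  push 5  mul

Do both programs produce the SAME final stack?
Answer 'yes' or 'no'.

Answer: no

Derivation:
Program A trace:
  After 'push 6': [6]
  After 'push 14': [6, 14]
  After 'push -1': [6, 14, -1]
  After 'push -5': [6, 14, -1, -5]
Program A final stack: [6, 14, -1, -5]

Program B trace:
  After 'push 6': [6]
  After 'neg': [-6]
  After 'dup': [-6, -6]
  After 'push 3': [-6, -6, 3]
  After 'pick 2': [-6, -6, 3, -6]
  After 'mul': [-6, -6, -18]
  After 'push -1': [-6, -6, -18, -1]
  After 'push 5': [-6, -6, -18, -1, 5]
  After 'mul': [-6, -6, -18, -5]
Program B final stack: [-6, -6, -18, -5]
Same: no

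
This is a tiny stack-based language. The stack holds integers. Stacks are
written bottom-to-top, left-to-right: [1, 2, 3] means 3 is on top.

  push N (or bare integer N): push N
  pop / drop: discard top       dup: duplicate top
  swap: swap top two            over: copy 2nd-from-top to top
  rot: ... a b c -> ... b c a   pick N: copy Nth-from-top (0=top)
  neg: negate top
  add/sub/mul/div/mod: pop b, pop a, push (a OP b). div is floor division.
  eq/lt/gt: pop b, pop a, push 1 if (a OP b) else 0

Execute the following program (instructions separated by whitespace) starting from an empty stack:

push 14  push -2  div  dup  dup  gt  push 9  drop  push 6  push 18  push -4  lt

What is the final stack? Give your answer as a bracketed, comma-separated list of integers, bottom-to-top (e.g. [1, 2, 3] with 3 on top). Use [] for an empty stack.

After 'push 14': [14]
After 'push -2': [14, -2]
After 'div': [-7]
After 'dup': [-7, -7]
After 'dup': [-7, -7, -7]
After 'gt': [-7, 0]
After 'push 9': [-7, 0, 9]
After 'drop': [-7, 0]
After 'push 6': [-7, 0, 6]
After 'push 18': [-7, 0, 6, 18]
After 'push -4': [-7, 0, 6, 18, -4]
After 'lt': [-7, 0, 6, 0]

Answer: [-7, 0, 6, 0]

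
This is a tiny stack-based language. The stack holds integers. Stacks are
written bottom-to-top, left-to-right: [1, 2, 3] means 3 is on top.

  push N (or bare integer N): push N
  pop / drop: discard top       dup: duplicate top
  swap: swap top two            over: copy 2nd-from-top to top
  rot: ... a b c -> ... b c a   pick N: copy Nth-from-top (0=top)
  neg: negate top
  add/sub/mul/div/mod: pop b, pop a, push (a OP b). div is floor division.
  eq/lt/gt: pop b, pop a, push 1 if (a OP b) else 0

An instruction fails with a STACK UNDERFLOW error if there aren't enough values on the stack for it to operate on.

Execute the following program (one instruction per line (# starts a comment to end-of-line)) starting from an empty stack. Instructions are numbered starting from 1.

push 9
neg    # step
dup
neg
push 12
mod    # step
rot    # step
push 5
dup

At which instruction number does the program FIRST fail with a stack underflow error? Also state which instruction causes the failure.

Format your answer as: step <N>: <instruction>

Answer: step 7: rot

Derivation:
Step 1 ('push 9'): stack = [9], depth = 1
Step 2 ('neg'): stack = [-9], depth = 1
Step 3 ('dup'): stack = [-9, -9], depth = 2
Step 4 ('neg'): stack = [-9, 9], depth = 2
Step 5 ('push 12'): stack = [-9, 9, 12], depth = 3
Step 6 ('mod'): stack = [-9, 9], depth = 2
Step 7 ('rot'): needs 3 value(s) but depth is 2 — STACK UNDERFLOW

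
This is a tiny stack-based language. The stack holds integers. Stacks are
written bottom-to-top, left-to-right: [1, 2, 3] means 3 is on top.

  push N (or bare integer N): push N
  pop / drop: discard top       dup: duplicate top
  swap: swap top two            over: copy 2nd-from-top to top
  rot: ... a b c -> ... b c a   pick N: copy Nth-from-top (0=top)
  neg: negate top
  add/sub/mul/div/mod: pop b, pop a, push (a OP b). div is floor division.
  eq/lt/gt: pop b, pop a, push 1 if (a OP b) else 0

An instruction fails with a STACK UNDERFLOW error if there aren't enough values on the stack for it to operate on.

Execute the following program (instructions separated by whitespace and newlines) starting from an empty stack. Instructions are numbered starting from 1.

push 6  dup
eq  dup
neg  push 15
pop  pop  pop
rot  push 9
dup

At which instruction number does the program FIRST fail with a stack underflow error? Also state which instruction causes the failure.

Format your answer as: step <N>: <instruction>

Answer: step 10: rot

Derivation:
Step 1 ('push 6'): stack = [6], depth = 1
Step 2 ('dup'): stack = [6, 6], depth = 2
Step 3 ('eq'): stack = [1], depth = 1
Step 4 ('dup'): stack = [1, 1], depth = 2
Step 5 ('neg'): stack = [1, -1], depth = 2
Step 6 ('push 15'): stack = [1, -1, 15], depth = 3
Step 7 ('pop'): stack = [1, -1], depth = 2
Step 8 ('pop'): stack = [1], depth = 1
Step 9 ('pop'): stack = [], depth = 0
Step 10 ('rot'): needs 3 value(s) but depth is 0 — STACK UNDERFLOW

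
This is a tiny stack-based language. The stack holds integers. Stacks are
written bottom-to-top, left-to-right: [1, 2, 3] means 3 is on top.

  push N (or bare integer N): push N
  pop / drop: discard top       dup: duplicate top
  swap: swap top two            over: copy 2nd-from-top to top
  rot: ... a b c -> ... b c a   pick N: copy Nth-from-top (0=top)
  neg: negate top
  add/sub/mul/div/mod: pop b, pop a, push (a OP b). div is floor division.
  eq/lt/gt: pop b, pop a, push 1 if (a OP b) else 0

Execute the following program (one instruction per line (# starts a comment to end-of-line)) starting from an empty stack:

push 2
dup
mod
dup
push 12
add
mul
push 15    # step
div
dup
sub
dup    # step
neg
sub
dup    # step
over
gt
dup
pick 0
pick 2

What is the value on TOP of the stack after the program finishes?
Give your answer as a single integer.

Answer: 0

Derivation:
After 'push 2': [2]
After 'dup': [2, 2]
After 'mod': [0]
After 'dup': [0, 0]
After 'push 12': [0, 0, 12]
After 'add': [0, 12]
After 'mul': [0]
After 'push 15': [0, 15]
After 'div': [0]
After 'dup': [0, 0]
After 'sub': [0]
After 'dup': [0, 0]
After 'neg': [0, 0]
After 'sub': [0]
After 'dup': [0, 0]
After 'over': [0, 0, 0]
After 'gt': [0, 0]
After 'dup': [0, 0, 0]
After 'pick 0': [0, 0, 0, 0]
After 'pick 2': [0, 0, 0, 0, 0]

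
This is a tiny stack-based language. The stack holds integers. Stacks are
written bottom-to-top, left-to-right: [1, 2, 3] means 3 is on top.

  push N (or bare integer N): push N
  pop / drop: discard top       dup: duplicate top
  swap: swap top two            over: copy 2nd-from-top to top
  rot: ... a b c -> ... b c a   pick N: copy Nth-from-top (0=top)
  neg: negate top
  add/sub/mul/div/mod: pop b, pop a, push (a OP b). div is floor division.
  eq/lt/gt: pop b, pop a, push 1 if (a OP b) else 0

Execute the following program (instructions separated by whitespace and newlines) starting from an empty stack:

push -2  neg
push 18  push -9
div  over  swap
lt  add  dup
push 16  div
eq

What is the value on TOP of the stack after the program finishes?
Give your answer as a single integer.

Answer: 0

Derivation:
After 'push -2': [-2]
After 'neg': [2]
After 'push 18': [2, 18]
After 'push -9': [2, 18, -9]
After 'div': [2, -2]
After 'over': [2, -2, 2]
After 'swap': [2, 2, -2]
After 'lt': [2, 0]
After 'add': [2]
After 'dup': [2, 2]
After 'push 16': [2, 2, 16]
After 'div': [2, 0]
After 'eq': [0]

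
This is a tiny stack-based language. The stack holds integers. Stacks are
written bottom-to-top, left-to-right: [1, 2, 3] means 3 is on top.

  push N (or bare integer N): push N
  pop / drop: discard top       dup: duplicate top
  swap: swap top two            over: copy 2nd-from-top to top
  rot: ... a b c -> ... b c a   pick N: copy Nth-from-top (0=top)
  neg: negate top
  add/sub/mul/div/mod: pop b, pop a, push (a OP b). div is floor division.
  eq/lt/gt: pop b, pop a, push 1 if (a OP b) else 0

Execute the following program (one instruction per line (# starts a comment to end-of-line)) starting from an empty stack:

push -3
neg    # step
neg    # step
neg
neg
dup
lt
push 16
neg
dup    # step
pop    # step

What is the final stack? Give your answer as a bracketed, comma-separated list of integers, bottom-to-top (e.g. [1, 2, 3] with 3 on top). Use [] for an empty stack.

After 'push -3': [-3]
After 'neg': [3]
After 'neg': [-3]
After 'neg': [3]
After 'neg': [-3]
After 'dup': [-3, -3]
After 'lt': [0]
After 'push 16': [0, 16]
After 'neg': [0, -16]
After 'dup': [0, -16, -16]
After 'pop': [0, -16]

Answer: [0, -16]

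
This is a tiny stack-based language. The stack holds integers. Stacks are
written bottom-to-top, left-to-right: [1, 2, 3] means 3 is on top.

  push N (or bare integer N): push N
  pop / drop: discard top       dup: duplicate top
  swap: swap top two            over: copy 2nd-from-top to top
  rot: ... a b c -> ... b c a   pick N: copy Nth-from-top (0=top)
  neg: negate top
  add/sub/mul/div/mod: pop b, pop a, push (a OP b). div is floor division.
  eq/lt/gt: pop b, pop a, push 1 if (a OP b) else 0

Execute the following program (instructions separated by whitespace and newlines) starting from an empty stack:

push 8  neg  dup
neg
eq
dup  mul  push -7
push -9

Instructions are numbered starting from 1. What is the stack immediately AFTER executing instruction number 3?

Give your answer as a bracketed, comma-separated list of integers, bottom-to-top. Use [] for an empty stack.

Answer: [-8, -8]

Derivation:
Step 1 ('push 8'): [8]
Step 2 ('neg'): [-8]
Step 3 ('dup'): [-8, -8]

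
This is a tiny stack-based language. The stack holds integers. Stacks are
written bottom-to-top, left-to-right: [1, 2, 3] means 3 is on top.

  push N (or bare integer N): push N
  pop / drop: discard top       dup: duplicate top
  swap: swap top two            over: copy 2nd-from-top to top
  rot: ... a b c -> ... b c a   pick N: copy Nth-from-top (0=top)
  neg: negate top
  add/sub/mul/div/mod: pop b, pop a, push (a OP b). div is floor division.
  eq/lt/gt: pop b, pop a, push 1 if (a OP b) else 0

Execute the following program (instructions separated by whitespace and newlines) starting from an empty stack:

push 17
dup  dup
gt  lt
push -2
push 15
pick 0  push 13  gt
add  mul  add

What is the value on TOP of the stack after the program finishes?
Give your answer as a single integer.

Answer: -32

Derivation:
After 'push 17': [17]
After 'dup': [17, 17]
After 'dup': [17, 17, 17]
After 'gt': [17, 0]
After 'lt': [0]
After 'push -2': [0, -2]
After 'push 15': [0, -2, 15]
After 'pick 0': [0, -2, 15, 15]
After 'push 13': [0, -2, 15, 15, 13]
After 'gt': [0, -2, 15, 1]
After 'add': [0, -2, 16]
After 'mul': [0, -32]
After 'add': [-32]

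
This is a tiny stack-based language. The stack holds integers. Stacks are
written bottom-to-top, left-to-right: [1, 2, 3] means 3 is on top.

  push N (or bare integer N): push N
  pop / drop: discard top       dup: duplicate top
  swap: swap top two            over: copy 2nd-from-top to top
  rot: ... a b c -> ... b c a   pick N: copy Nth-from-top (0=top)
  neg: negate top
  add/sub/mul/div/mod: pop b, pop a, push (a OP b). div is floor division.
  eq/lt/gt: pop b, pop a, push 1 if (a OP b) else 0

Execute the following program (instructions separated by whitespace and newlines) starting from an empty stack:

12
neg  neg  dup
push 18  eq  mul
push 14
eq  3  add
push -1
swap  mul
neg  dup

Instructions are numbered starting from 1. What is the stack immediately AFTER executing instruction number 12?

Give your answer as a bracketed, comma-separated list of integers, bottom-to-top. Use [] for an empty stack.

Answer: [3, -1]

Derivation:
Step 1 ('12'): [12]
Step 2 ('neg'): [-12]
Step 3 ('neg'): [12]
Step 4 ('dup'): [12, 12]
Step 5 ('push 18'): [12, 12, 18]
Step 6 ('eq'): [12, 0]
Step 7 ('mul'): [0]
Step 8 ('push 14'): [0, 14]
Step 9 ('eq'): [0]
Step 10 ('3'): [0, 3]
Step 11 ('add'): [3]
Step 12 ('push -1'): [3, -1]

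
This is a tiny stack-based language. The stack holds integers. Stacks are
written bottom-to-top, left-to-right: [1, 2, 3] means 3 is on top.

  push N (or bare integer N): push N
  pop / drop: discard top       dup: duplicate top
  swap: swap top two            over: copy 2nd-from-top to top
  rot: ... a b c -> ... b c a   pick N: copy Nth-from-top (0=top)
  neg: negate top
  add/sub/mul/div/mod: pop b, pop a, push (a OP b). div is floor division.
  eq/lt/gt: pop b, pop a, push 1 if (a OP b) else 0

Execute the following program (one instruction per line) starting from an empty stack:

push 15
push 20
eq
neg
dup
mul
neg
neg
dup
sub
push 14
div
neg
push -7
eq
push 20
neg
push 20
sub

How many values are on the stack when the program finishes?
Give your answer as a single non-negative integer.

After 'push 15': stack = [15] (depth 1)
After 'push 20': stack = [15, 20] (depth 2)
After 'eq': stack = [0] (depth 1)
After 'neg': stack = [0] (depth 1)
After 'dup': stack = [0, 0] (depth 2)
After 'mul': stack = [0] (depth 1)
After 'neg': stack = [0] (depth 1)
After 'neg': stack = [0] (depth 1)
After 'dup': stack = [0, 0] (depth 2)
After 'sub': stack = [0] (depth 1)
After 'push 14': stack = [0, 14] (depth 2)
After 'div': stack = [0] (depth 1)
After 'neg': stack = [0] (depth 1)
After 'push -7': stack = [0, -7] (depth 2)
After 'eq': stack = [0] (depth 1)
After 'push 20': stack = [0, 20] (depth 2)
After 'neg': stack = [0, -20] (depth 2)
After 'push 20': stack = [0, -20, 20] (depth 3)
After 'sub': stack = [0, -40] (depth 2)

Answer: 2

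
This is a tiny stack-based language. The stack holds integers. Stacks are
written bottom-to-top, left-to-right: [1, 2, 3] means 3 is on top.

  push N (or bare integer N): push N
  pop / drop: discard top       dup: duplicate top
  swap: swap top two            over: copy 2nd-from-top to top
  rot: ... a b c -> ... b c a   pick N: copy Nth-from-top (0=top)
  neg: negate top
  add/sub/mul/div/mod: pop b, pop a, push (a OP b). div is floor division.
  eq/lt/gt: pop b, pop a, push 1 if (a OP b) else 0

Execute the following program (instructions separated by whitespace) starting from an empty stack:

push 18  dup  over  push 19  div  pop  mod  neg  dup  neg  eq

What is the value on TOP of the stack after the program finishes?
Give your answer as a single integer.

Answer: 1

Derivation:
After 'push 18': [18]
After 'dup': [18, 18]
After 'over': [18, 18, 18]
After 'push 19': [18, 18, 18, 19]
After 'div': [18, 18, 0]
After 'pop': [18, 18]
After 'mod': [0]
After 'neg': [0]
After 'dup': [0, 0]
After 'neg': [0, 0]
After 'eq': [1]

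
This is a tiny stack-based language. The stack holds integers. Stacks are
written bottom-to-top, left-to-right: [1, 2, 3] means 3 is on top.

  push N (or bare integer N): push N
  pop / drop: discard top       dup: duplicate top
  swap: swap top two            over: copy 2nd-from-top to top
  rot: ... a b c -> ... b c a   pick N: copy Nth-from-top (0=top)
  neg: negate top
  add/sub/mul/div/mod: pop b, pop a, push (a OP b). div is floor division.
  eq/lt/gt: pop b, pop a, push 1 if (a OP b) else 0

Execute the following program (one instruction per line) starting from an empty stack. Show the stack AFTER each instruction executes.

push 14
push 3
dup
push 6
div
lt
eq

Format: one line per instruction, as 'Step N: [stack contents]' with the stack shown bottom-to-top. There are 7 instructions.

Step 1: [14]
Step 2: [14, 3]
Step 3: [14, 3, 3]
Step 4: [14, 3, 3, 6]
Step 5: [14, 3, 0]
Step 6: [14, 0]
Step 7: [0]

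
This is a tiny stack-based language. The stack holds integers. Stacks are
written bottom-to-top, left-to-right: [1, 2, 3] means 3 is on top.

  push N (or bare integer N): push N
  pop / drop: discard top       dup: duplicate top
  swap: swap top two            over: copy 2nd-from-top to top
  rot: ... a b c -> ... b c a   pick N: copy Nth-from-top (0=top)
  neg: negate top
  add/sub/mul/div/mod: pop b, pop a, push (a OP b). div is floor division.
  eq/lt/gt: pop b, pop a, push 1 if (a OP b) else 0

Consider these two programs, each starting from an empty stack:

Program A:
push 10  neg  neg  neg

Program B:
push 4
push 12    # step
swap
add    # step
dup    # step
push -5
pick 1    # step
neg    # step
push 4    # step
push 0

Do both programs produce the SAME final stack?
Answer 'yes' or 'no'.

Answer: no

Derivation:
Program A trace:
  After 'push 10': [10]
  After 'neg': [-10]
  After 'neg': [10]
  After 'neg': [-10]
Program A final stack: [-10]

Program B trace:
  After 'push 4': [4]
  After 'push 12': [4, 12]
  After 'swap': [12, 4]
  After 'add': [16]
  After 'dup': [16, 16]
  After 'push -5': [16, 16, -5]
  After 'pick 1': [16, 16, -5, 16]
  After 'neg': [16, 16, -5, -16]
  After 'push 4': [16, 16, -5, -16, 4]
  After 'push 0': [16, 16, -5, -16, 4, 0]
Program B final stack: [16, 16, -5, -16, 4, 0]
Same: no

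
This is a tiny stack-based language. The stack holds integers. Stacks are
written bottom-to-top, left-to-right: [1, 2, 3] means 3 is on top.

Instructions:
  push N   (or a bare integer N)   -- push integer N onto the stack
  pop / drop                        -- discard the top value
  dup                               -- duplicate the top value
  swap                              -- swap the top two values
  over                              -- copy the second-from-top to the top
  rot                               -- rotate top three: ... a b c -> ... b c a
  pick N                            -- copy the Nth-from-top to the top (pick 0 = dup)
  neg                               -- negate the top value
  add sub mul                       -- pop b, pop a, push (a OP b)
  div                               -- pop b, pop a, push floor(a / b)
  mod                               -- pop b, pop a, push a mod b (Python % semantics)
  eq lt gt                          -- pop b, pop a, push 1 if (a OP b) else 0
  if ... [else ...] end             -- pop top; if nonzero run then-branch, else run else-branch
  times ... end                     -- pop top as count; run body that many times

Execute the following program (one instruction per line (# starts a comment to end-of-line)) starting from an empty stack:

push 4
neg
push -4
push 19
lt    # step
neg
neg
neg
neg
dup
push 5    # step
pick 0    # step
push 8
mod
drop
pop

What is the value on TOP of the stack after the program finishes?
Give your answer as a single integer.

After 'push 4': [4]
After 'neg': [-4]
After 'push -4': [-4, -4]
After 'push 19': [-4, -4, 19]
After 'lt': [-4, 1]
After 'neg': [-4, -1]
After 'neg': [-4, 1]
After 'neg': [-4, -1]
After 'neg': [-4, 1]
After 'dup': [-4, 1, 1]
After 'push 5': [-4, 1, 1, 5]
After 'pick 0': [-4, 1, 1, 5, 5]
After 'push 8': [-4, 1, 1, 5, 5, 8]
After 'mod': [-4, 1, 1, 5, 5]
After 'drop': [-4, 1, 1, 5]
After 'pop': [-4, 1, 1]

Answer: 1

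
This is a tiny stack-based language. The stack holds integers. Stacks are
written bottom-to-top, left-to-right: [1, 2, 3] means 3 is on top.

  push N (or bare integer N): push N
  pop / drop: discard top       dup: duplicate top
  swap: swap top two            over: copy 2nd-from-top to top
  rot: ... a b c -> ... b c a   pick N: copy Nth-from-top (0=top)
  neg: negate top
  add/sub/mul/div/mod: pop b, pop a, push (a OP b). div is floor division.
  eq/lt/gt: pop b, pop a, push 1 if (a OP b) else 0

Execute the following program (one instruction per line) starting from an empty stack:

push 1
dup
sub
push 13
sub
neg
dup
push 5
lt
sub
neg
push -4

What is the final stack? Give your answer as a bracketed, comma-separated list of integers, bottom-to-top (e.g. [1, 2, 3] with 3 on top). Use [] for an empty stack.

Answer: [-13, -4]

Derivation:
After 'push 1': [1]
After 'dup': [1, 1]
After 'sub': [0]
After 'push 13': [0, 13]
After 'sub': [-13]
After 'neg': [13]
After 'dup': [13, 13]
After 'push 5': [13, 13, 5]
After 'lt': [13, 0]
After 'sub': [13]
After 'neg': [-13]
After 'push -4': [-13, -4]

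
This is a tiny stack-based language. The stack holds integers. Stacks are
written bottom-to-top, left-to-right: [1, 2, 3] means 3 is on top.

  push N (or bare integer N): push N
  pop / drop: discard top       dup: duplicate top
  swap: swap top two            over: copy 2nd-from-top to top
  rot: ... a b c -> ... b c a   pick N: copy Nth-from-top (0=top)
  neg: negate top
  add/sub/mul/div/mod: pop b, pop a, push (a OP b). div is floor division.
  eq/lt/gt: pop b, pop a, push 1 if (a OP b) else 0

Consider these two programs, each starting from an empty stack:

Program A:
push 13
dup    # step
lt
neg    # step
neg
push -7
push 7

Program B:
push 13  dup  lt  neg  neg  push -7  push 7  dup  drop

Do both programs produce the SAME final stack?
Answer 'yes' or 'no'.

Program A trace:
  After 'push 13': [13]
  After 'dup': [13, 13]
  After 'lt': [0]
  After 'neg': [0]
  After 'neg': [0]
  After 'push -7': [0, -7]
  After 'push 7': [0, -7, 7]
Program A final stack: [0, -7, 7]

Program B trace:
  After 'push 13': [13]
  After 'dup': [13, 13]
  After 'lt': [0]
  After 'neg': [0]
  After 'neg': [0]
  After 'push -7': [0, -7]
  After 'push 7': [0, -7, 7]
  After 'dup': [0, -7, 7, 7]
  After 'drop': [0, -7, 7]
Program B final stack: [0, -7, 7]
Same: yes

Answer: yes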